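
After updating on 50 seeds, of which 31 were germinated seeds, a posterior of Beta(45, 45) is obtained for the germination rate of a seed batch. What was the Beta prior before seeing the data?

Under Beta–binomial conjugacy the posterior parameters are (a+s, b+f).
Subtract the data counts: 45−31=14, 45−19=26.

Beta(14, 26)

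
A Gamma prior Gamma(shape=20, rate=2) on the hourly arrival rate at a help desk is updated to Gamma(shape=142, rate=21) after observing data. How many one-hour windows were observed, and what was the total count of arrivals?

A Gamma(α, β) prior (rate parametrization) on a Poisson rate with n observations summing to S gives posterior Gamma(α+S, β+n).
Matching: Σxᵢ = 142 − 20 = 122 and n = 21 − 2 = 19.

n = 19 one-hour windows with total 122 arrivals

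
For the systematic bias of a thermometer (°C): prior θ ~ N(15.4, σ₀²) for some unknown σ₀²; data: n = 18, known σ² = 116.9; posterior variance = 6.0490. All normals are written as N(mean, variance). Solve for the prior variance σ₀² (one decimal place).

σ₀² = 88.2

For the Normal–Normal model with known σ², precisions add: τ_n = τ₀ + n/σ².
So 1/σ₀² = 1/6.0490 − 18/116.9 = 0.165317 − 0.153978 = 0.011339.
Hence σ₀² = 1/0.011339 ≈ 88.2.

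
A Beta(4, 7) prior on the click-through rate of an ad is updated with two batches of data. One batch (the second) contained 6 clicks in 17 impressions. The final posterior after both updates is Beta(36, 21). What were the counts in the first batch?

26 clicks and 3 non-clicks

Because Beta–binomial updating is additive in the counts, the combined data contributed (α_post−α_prior, β_post−β_prior) successes and failures.
Total across both batches: 36−4=32 clicks, 21−7=14 non-clicks.
Subtract the second batch: 32−6=26 clicks and 14−11=3 non-clicks.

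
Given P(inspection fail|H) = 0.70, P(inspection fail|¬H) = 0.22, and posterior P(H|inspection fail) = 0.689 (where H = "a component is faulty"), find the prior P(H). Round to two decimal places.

P(H) = 0.41

In odds form, posterior odds = prior odds × likelihood ratio, so prior odds = posterior odds ÷ LR.
Posterior odds = 0.689/(1−0.689) = 2.2154. LR = 0.70/0.22 = 3.1818.
Prior odds = 2.2154/3.1818 = 0.6963, so P(H) = 0.6963/(1+0.6963) ≈ 0.41.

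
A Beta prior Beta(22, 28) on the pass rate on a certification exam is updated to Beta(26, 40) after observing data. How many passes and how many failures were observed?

4 passes and 12 failures

Beta is conjugate to the binomial likelihood: posterior = Beta(α+s, β+f).
Match parameters: s=26−22=4, f=40−28=12.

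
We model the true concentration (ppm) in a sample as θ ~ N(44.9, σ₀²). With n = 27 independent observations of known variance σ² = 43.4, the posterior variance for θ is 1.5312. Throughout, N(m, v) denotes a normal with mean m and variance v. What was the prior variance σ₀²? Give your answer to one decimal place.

Posterior precision equals prior precision plus data precision: 1/σ_n² = 1/σ₀² + n/σ².
So 1/σ₀² = 1/1.5312 − 27/43.4 = 0.653083 − 0.622120 = 0.030963.
Hence σ₀² = 1/0.030963 ≈ 32.3.

σ₀² = 32.3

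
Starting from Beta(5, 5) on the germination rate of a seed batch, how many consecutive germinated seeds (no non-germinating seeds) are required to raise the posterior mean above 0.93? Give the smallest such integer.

After k germinated seeds and 0 non-germinating seeds the posterior is Beta(5+k, 5), with mean (5+k)/(5+5+k).
Set (5+k)/(10+k) > 0.93 and solve: k > (0.93·10 − 5)/(1 − 0.93) = 61.429.
The smallest integer exceeding 61.429 is 62, and checking k=62: (67)/(72) = 0.9306 > 0.93.

k = 62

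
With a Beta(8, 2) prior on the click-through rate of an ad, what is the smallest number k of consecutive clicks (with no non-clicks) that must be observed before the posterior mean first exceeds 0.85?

After k clicks and 0 non-clicks the posterior is Beta(8+k, 2), with mean (8+k)/(8+2+k).
Set (8+k)/(10+k) > 0.85 and solve: k > (0.85·10 − 8)/(1 − 0.85) = 3.333.
The smallest integer exceeding 3.333 is 4.

k = 4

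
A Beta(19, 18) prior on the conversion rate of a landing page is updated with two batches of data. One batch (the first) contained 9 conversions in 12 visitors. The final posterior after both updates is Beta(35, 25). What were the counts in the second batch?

7 conversions and 4 bounces

Sequential conjugate updates are equivalent to a single update on the pooled data, so total successes = posterior α − prior α and total failures = posterior β − prior β.
Total across both batches: 35−19=16 conversions, 25−18=7 bounces.
Subtract the first batch: 16−9=7 conversions and 7−3=4 bounces.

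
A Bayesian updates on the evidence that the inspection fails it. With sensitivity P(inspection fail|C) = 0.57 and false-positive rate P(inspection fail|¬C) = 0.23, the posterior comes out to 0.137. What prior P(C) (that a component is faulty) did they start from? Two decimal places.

P(C) = 0.06

Bayes' rule in odds form gives O(C|E) = O(C)·[P(E|C)/P(E|¬C)], hence O(C) = O(C|E)/LR.
Posterior odds = 0.137/(1−0.137) = 0.1587. LR = 0.57/0.23 = 2.4783.
Prior odds = 0.1587/2.4783 = 0.0640, so P(C) = 0.0640/(1+0.0640) ≈ 0.06.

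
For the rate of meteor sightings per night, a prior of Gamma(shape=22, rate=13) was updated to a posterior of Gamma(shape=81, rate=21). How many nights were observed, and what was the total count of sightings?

Gamma–Poisson conjugacy: posterior shape = α + Σxᵢ, posterior rate = β + n.
Matching: Σxᵢ = 81 − 22 = 59 and n = 21 − 13 = 8.

n = 8 nights with total 59 sightings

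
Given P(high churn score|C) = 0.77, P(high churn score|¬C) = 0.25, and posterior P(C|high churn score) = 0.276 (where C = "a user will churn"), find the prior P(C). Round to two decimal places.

P(C) = 0.11

In odds form, posterior odds = prior odds × likelihood ratio, so prior odds = posterior odds ÷ LR.
Posterior odds = 0.276/(1−0.276) = 0.3812. LR = 0.77/0.25 = 3.0800.
Prior odds = 0.3812/3.0800 = 0.1238, so P(C) = 0.1238/(1+0.1238) ≈ 0.11.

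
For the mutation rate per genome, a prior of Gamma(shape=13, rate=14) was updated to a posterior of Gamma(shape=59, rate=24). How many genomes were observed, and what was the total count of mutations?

n = 10 genomes with total 46 mutations

Gamma–Poisson conjugacy: posterior shape = α + Σxᵢ, posterior rate = β + n.
Matching: Σxᵢ = 59 − 13 = 46 and n = 24 − 14 = 10.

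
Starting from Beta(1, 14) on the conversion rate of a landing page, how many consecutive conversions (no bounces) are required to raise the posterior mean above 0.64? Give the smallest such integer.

After k conversions and 0 bounces the posterior is Beta(1+k, 14), with mean (1+k)/(1+14+k).
Set (1+k)/(15+k) > 0.64 and solve: k > (0.64·15 − 1)/(1 − 0.64) = 23.889.
The smallest integer exceeding 23.889 is 24.

k = 24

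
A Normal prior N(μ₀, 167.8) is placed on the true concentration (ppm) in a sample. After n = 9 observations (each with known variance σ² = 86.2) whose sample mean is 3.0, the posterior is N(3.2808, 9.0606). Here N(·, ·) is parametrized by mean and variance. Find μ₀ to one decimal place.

μ₀ = 8.2

With known observation variance, the Normal–Normal posterior has precision τ_n = τ₀ + n/σ² and mean μ_n = (τ₀μ₀ + (n/σ²)x̄)/τ_n.
Here τ₀ = 1/167.8 = 0.005959 and τ_data = 9/86.2 = 0.104408, so τ_n = 0.110367.
Rearranging for μ₀: μ₀ = (μ_n·τ_n − τ_data·x̄)/τ₀ = (3.2808·0.110367 − 0.104408·3.0) / 0.005959 = 0.048868/0.005959 ≈ 8.2.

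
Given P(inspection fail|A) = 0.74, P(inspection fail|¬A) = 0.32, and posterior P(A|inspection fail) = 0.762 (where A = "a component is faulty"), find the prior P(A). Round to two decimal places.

In odds form, posterior odds = prior odds × likelihood ratio, so prior odds = posterior odds ÷ LR.
Posterior odds = 0.762/(1−0.762) = 3.2017. LR = 0.74/0.32 = 2.3125.
Prior odds = 3.2017/2.3125 = 1.3845, so P(A) = 1.3845/(1+1.3845) ≈ 0.58.

P(A) = 0.58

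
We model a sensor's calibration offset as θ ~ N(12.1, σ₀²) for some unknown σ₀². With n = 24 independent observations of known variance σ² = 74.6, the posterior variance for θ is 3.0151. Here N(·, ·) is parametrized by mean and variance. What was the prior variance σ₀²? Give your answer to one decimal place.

σ₀² = 100.5

For the Normal–Normal model with known σ², precisions add: τ_n = τ₀ + n/σ².
So 1/σ₀² = 1/3.0151 − 24/74.6 = 0.331664 − 0.321716 = 0.009948.
Hence σ₀² = 1/0.009948 ≈ 100.5.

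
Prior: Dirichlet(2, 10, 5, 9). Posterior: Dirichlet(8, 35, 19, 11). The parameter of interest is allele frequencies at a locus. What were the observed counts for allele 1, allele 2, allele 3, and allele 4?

counts (6, 25, 14, 2)

For a Dirichlet(α) prior with multinomial counts c, the posterior is Dirichlet(α + c) componentwise.
Counts are posterior − prior componentwise: 8−2=6, 35−10=25, 19−5=14, 11−9=2.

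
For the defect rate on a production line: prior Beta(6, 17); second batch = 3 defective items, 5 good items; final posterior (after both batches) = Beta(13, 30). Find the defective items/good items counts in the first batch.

4 defective items and 8 good items

Because Beta–binomial updating is additive in the counts, the combined data contributed (α_post−α_prior, β_post−β_prior) successes and failures.
Total across both batches: 13−6=7 defective items, 30−17=13 good items.
Subtract the second batch: 7−3=4 defective items and 13−5=8 good items.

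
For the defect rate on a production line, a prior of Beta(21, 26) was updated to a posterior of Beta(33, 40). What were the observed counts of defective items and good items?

A Beta(a, b) prior with s successes and f failures in binomial data gives a Beta(a+s, b+f) posterior.
Match parameters: s=33−21=12, f=40−26=14.

12 defective items and 14 good items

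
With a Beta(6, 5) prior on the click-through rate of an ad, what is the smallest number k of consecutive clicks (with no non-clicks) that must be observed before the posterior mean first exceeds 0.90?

After k clicks and 0 non-clicks the posterior is Beta(6+k, 5), with mean (6+k)/(6+5+k).
Set (6+k)/(11+k) > 0.90 and solve: k > (0.90·11 − 6)/(1 − 0.90) = 39.000.
The smallest integer exceeding 39.000 is 40, and checking k=40: (46)/(51) = 0.9020 > 0.90.

k = 40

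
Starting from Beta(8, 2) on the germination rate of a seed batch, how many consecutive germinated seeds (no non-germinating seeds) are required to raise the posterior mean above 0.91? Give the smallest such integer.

k = 13

After k germinated seeds and 0 non-germinating seeds the posterior is Beta(8+k, 2), with mean (8+k)/(8+2+k).
Set (8+k)/(10+k) > 0.91 and solve: k > (0.91·10 − 8)/(1 − 0.91) = 12.222.
The smallest integer exceeding 12.222 is 13, and checking k=13: (21)/(23) = 0.9130 > 0.91.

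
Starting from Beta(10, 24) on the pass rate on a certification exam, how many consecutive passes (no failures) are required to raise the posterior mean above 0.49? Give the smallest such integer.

k = 14

After k passes and 0 failures the posterior is Beta(10+k, 24), with mean (10+k)/(10+24+k).
Set (10+k)/(34+k) > 0.49 and solve: k > (0.49·34 − 10)/(1 − 0.49) = 13.059.
The smallest integer exceeding 13.059 is 14.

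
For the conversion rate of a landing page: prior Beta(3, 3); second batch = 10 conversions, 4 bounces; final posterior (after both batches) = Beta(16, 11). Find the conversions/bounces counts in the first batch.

3 conversions and 4 bounces

Because Beta–binomial updating is additive in the counts, the combined data contributed (α_post−α_prior, β_post−β_prior) successes and failures.
Total across both batches: 16−3=13 conversions, 11−3=8 bounces.
Subtract the second batch: 13−10=3 conversions and 8−4=4 bounces.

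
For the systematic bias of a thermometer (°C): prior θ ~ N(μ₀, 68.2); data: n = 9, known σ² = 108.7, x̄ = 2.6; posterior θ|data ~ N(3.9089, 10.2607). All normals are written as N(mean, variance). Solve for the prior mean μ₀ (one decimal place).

With known observation variance, the Normal–Normal posterior has precision τ_n = τ₀ + n/σ² and mean μ_n = (τ₀μ₀ + (n/σ²)x̄)/τ_n.
Here τ₀ = 1/68.2 = 0.014663 and τ_data = 9/108.7 = 0.082797, so τ_n = 0.097460.
Rearranging for μ₀: μ₀ = (μ_n·τ_n − τ_data·x̄)/τ₀ = (3.9089·0.097460 − 0.082797·2.6) / 0.014663 = 0.165689/0.014663 ≈ 11.3.

μ₀ = 11.3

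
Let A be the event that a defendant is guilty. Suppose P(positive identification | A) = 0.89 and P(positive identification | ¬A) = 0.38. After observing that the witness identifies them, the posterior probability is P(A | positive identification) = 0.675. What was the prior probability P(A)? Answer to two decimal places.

P(A) = 0.47

In odds form, posterior odds = prior odds × likelihood ratio, so prior odds = posterior odds ÷ LR.
Posterior odds = 0.675/(1−0.675) = 2.0769. LR = 0.89/0.38 = 2.3421.
Prior odds = 2.0769/2.3421 = 0.8868, so P(A) = 0.8868/(1+0.8868) ≈ 0.47.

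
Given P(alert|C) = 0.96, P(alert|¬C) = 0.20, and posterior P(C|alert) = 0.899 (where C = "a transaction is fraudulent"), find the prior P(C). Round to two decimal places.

P(C) = 0.65

Bayes' rule in odds form gives O(C|E) = O(C)·[P(E|C)/P(E|¬C)], hence O(C) = O(C|E)/LR.
Posterior odds = 0.899/(1−0.899) = 8.9010. LR = 0.96/0.20 = 4.8000.
Prior odds = 8.9010/4.8000 = 1.8544, so P(C) = 1.8544/(1+1.8544) ≈ 0.65.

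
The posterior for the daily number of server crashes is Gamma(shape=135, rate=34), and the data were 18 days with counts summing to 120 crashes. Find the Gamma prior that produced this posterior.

Gamma(shape=15, rate=16)

A Gamma(α, β) prior (rate parametrization) on a Poisson rate with n observations summing to S gives posterior Gamma(α+S, β+n).
So α = 135 − 120 = 15 and β = 34 − 18 = 16.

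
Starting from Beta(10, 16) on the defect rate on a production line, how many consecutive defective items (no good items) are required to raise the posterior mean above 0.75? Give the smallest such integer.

After k defective items and 0 good items the posterior is Beta(10+k, 16), with mean (10+k)/(10+16+k).
Set (10+k)/(26+k) > 0.75 and solve: k > (0.75·26 − 10)/(1 − 0.75) = 38.000.
The smallest integer exceeding 38.000 is 39, and checking k=39: (49)/(65) = 0.7538 > 0.75.

k = 39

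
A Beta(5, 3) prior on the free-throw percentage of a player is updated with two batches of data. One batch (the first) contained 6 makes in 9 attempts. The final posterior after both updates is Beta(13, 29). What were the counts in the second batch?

2 makes and 23 misses

Because Beta–binomial updating is additive in the counts, the combined data contributed (α_post−α_prior, β_post−β_prior) successes and failures.
Total across both batches: 13−5=8 makes, 29−3=26 misses.
Subtract the first batch: 8−6=2 makes and 26−3=23 misses.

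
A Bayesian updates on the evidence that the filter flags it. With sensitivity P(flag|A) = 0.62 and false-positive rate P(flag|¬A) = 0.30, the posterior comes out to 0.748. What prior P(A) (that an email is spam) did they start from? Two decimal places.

In odds form, posterior odds = prior odds × likelihood ratio, so prior odds = posterior odds ÷ LR.
Posterior odds = 0.748/(1−0.748) = 2.9683. LR = 0.62/0.30 = 2.0667.
Prior odds = 2.9683/2.0667 = 1.4363, so P(A) = 1.4363/(1+1.4363) ≈ 0.59.

P(A) = 0.59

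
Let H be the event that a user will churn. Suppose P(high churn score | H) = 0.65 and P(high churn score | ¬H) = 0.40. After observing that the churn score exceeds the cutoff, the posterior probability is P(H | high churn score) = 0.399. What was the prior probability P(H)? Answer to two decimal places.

Bayes' rule in odds form gives O(H|E) = O(H)·[P(E|H)/P(E|¬H)], hence O(H) = O(H|E)/LR.
Posterior odds = 0.399/(1−0.399) = 0.6639. LR = 0.65/0.40 = 1.6250.
Prior odds = 0.6639/1.6250 = 0.4086, so P(H) = 0.4086/(1+0.4086) ≈ 0.29.

P(H) = 0.29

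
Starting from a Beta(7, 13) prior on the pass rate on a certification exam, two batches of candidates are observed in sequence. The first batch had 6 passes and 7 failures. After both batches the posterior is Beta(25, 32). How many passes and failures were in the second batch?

12 passes and 12 failures

Sequential conjugate updates are equivalent to a single update on the pooled data, so total successes = posterior α − prior α and total failures = posterior β − prior β.
Total across both batches: 25−7=18 passes, 32−13=19 failures.
Subtract the first batch: 18−6=12 passes and 19−7=12 failures.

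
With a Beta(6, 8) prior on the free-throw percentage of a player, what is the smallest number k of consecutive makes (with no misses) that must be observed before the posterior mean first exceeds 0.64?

After k makes and 0 misses the posterior is Beta(6+k, 8), with mean (6+k)/(6+8+k).
Set (6+k)/(14+k) > 0.64 and solve: k > (0.64·14 − 6)/(1 − 0.64) = 8.222.
The smallest integer exceeding 8.222 is 9.

k = 9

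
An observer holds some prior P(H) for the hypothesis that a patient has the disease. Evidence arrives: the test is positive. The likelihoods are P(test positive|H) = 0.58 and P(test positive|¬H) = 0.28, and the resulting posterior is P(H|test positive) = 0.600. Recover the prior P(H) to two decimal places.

In odds form, posterior odds = prior odds × likelihood ratio, so prior odds = posterior odds ÷ LR.
Posterior odds = 0.600/(1−0.600) = 1.5000. LR = 0.58/0.28 = 2.0714.
Prior odds = 1.5000/2.0714 = 0.7241, so P(H) = 0.7241/(1+0.7241) ≈ 0.42.

P(H) = 0.42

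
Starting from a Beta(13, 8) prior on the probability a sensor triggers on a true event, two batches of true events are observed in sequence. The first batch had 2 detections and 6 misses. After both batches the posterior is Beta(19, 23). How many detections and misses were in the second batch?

4 detections and 9 misses

Sequential conjugate updates are equivalent to a single update on the pooled data, so total successes = posterior α − prior α and total failures = posterior β − prior β.
Total across both batches: 19−13=6 detections, 23−8=15 misses.
Subtract the first batch: 6−2=4 detections and 15−6=9 misses.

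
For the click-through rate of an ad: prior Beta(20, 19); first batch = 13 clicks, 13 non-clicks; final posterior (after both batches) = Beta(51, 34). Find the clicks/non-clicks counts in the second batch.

18 clicks and 2 non-clicks

Because Beta–binomial updating is additive in the counts, the combined data contributed (α_post−α_prior, β_post−β_prior) successes and failures.
Total across both batches: 51−20=31 clicks, 34−19=15 non-clicks.
Subtract the first batch: 31−13=18 clicks and 15−13=2 non-clicks.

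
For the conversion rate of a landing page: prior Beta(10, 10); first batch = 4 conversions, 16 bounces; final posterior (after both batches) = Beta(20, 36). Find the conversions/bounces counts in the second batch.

Sequential conjugate updates are equivalent to a single update on the pooled data, so total successes = posterior α − prior α and total failures = posterior β − prior β.
Total across both batches: 20−10=10 conversions, 36−10=26 bounces.
Subtract the first batch: 10−4=6 conversions and 26−16=10 bounces.

6 conversions and 10 bounces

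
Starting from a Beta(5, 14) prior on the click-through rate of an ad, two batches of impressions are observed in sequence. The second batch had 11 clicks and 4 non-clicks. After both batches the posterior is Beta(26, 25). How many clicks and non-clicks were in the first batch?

10 clicks and 7 non-clicks

Sequential conjugate updates are equivalent to a single update on the pooled data, so total successes = posterior α − prior α and total failures = posterior β − prior β.
Total across both batches: 26−5=21 clicks, 25−14=11 non-clicks.
Subtract the second batch: 21−11=10 clicks and 11−4=7 non-clicks.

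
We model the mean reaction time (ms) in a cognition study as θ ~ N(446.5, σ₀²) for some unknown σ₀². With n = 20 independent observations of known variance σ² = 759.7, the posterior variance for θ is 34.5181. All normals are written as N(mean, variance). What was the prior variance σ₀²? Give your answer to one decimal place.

Posterior precision equals prior precision plus data precision: 1/σ_n² = 1/σ₀² + n/σ².
So 1/σ₀² = 1/34.5181 − 20/759.7 = 0.028970 − 0.026326 = 0.002644.
Hence σ₀² = 1/0.002644 ≈ 378.2.

σ₀² = 378.2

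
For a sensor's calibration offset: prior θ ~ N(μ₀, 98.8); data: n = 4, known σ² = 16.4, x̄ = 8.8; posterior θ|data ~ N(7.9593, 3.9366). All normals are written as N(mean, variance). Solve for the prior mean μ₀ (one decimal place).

With known observation variance, the Normal–Normal posterior has precision τ_n = τ₀ + n/σ² and mean μ_n = (τ₀μ₀ + (n/σ²)x̄)/τ_n.
Here τ₀ = 1/98.8 = 0.010121 and τ_data = 4/16.4 = 0.243902, so τ_n = 0.254023.
Rearranging for μ₀: μ₀ = (μ_n·τ_n − τ_data·x̄)/τ₀ = (7.9593·0.254023 − 0.243902·8.8) / 0.010121 = -0.124492/0.010121 ≈ -12.3.

μ₀ = -12.3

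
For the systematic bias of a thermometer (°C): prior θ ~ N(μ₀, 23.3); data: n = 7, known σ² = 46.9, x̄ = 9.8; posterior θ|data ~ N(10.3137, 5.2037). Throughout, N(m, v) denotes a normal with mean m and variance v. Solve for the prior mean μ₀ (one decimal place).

The posterior mean is a precision-weighted average: μ_n = (τ₀μ₀ + τ_data·x̄)/(τ₀+τ_data), with τ₀=1/σ₀² and τ_data=n/σ².
Here τ₀ = 1/23.3 = 0.042918 and τ_data = 7/46.9 = 0.149254, so τ_n = 0.192172.
Rearranging for μ₀: μ₀ = (μ_n·τ_n − τ_data·x̄)/τ₀ = (10.3137·0.192172 − 0.149254·9.8) / 0.042918 = 0.519315/0.042918 ≈ 12.1.

μ₀ = 12.1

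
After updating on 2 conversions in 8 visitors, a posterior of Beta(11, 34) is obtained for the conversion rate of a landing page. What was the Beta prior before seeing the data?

Beta(9, 28)

Under Beta–binomial conjugacy the posterior parameters are (α+s, β+f).
Subtract the data counts: 11−2=9, 34−6=28.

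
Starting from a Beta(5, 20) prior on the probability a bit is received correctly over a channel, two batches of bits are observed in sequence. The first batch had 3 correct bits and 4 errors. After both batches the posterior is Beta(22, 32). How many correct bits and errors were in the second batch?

Sequential conjugate updates are equivalent to a single update on the pooled data, so total successes = posterior α − prior α and total failures = posterior β − prior β.
Total across both batches: 22−5=17 correct bits, 32−20=12 errors.
Subtract the first batch: 17−3=14 correct bits and 12−4=8 errors.

14 correct bits and 8 errors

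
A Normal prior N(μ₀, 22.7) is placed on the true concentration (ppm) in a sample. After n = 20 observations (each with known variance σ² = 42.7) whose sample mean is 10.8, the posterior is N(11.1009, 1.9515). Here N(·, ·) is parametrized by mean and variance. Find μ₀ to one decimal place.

The posterior mean is a precision-weighted average: μ_n = (τ₀μ₀ + τ_data·x̄)/(τ₀+τ_data), with τ₀=1/σ₀² and τ_data=n/σ².
Here τ₀ = 1/22.7 = 0.044053 and τ_data = 20/42.7 = 0.468384, so τ_n = 0.512437.
Rearranging for μ₀: μ₀ = (μ_n·τ_n − τ_data·x̄)/τ₀ = (11.1009·0.512437 − 0.468384·10.8) / 0.044053 = 0.629965/0.044053 ≈ 14.3.

μ₀ = 14.3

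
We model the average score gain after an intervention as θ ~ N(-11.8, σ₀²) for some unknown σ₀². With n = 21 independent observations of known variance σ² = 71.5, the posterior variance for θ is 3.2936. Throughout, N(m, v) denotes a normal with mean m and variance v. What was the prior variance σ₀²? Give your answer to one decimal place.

Posterior precision equals prior precision plus data precision: 1/σ_n² = 1/σ₀² + n/σ².
So 1/σ₀² = 1/3.2936 − 21/71.5 = 0.303619 − 0.293706 = 0.009913.
Hence σ₀² = 1/0.009913 ≈ 100.9.

σ₀² = 100.9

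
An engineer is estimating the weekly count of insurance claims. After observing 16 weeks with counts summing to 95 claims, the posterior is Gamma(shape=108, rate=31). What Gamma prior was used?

Gamma(shape=13, rate=15)

A Gamma(α, β) prior (rate parametrization) on a Poisson rate with n observations summing to S gives posterior Gamma(α+S, β+n).
So α = 108 − 95 = 13 and β = 31 − 16 = 15.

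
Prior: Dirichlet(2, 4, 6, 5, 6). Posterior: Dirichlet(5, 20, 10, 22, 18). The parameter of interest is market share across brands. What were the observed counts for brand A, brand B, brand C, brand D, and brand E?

counts (3, 16, 4, 17, 12)

For a Dirichlet(α) prior with multinomial counts c, the posterior is Dirichlet(α + c) componentwise.
Counts are posterior − prior componentwise: 5−2=3, 20−4=16, 10−6=4, 22−5=17, 18−6=12.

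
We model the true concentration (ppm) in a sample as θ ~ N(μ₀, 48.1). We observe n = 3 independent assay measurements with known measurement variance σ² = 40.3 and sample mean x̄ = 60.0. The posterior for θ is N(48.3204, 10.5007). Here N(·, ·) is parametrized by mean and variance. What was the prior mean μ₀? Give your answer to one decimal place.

The posterior mean is a precision-weighted average: μ_n = (τ₀μ₀ + τ_data·x̄)/(τ₀+τ_data), with τ₀=1/σ₀² and τ_data=n/σ².
Here τ₀ = 1/48.1 = 0.020790 and τ_data = 3/40.3 = 0.074442, so τ_n = 0.095232.
Rearranging for μ₀: μ₀ = (μ_n·τ_n − τ_data·x̄)/τ₀ = (48.3204·0.095232 − 0.074442·60.0) / 0.020790 = 0.135128/0.020790 ≈ 6.5.

μ₀ = 6.5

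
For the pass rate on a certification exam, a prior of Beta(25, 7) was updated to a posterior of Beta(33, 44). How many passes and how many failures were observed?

8 passes and 37 failures

A Beta(α, β) prior with s successes and f failures in binomial data gives a Beta(α+s, β+f) posterior.
Match parameters: s=33−25=8, f=44−7=37.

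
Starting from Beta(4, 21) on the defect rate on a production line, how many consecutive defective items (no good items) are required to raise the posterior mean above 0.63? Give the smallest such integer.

k = 32

After k defective items and 0 good items the posterior is Beta(4+k, 21), with mean (4+k)/(4+21+k).
Set (4+k)/(25+k) > 0.63 and solve: k > (0.63·25 − 4)/(1 − 0.63) = 31.757.
The smallest integer exceeding 31.757 is 32, and checking k=32: (36)/(57) = 0.6316 > 0.63.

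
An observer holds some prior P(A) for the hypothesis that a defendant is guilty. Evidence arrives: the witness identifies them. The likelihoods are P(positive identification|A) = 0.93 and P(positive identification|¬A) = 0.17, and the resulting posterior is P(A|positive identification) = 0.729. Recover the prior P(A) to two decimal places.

In odds form, posterior odds = prior odds × likelihood ratio, so prior odds = posterior odds ÷ LR.
Posterior odds = 0.729/(1−0.729) = 2.6900. LR = 0.93/0.17 = 5.4706.
Prior odds = 2.6900/5.4706 = 0.4917, so P(A) = 0.4917/(1+0.4917) ≈ 0.33.

P(A) = 0.33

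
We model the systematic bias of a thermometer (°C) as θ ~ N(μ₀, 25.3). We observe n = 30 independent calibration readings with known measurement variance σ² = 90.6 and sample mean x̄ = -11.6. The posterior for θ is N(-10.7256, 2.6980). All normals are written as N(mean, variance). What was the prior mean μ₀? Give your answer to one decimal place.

μ₀ = -3.4

With known observation variance, the Normal–Normal posterior has precision τ_n = τ₀ + n/σ² and mean μ_n = (τ₀μ₀ + (n/σ²)x̄)/τ_n.
Here τ₀ = 1/25.3 = 0.039526 and τ_data = 30/90.6 = 0.331126, so τ_n = 0.370652.
Rearranging for μ₀: μ₀ = (μ_n·τ_n − τ_data·x̄)/τ₀ = (-10.7256·0.370652 − 0.331126·-11.6) / 0.039526 = -0.134403/0.039526 ≈ -3.4.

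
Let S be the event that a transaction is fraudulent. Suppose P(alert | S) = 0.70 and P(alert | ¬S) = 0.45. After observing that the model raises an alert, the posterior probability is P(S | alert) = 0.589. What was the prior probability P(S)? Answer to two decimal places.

In odds form, posterior odds = prior odds × likelihood ratio, so prior odds = posterior odds ÷ LR.
Posterior odds = 0.589/(1−0.589) = 1.4331. LR = 0.70/0.45 = 1.5556.
Prior odds = 1.4331/1.5556 = 0.9213, so P(S) = 0.9213/(1+0.9213) ≈ 0.48.

P(S) = 0.48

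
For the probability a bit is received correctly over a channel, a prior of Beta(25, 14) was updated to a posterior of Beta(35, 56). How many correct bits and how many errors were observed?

Under Beta–binomial conjugacy the posterior parameters are (a+s, b+f).
So s = 35 − 25 = 10 and f = 56 − 14 = 42.

10 correct bits and 42 errors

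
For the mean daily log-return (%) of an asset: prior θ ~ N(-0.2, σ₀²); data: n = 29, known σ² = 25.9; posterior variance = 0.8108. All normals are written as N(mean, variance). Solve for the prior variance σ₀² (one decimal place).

Posterior precision equals prior precision plus data precision: 1/σ_n² = 1/σ₀² + n/σ².
So 1/σ₀² = 1/0.8108 − 29/25.9 = 1.233350 − 1.119691 = 0.113659.
Hence σ₀² = 1/0.113659 ≈ 8.8.

σ₀² = 8.8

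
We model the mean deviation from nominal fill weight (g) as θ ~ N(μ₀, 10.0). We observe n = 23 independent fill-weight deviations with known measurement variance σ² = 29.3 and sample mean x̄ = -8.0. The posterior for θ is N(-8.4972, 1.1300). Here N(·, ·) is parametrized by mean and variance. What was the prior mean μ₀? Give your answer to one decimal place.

With known observation variance, the Normal–Normal posterior has precision τ_n = τ₀ + n/σ² and mean μ_n = (τ₀μ₀ + (n/σ²)x̄)/τ_n.
Here τ₀ = 1/10.0 = 0.100000 and τ_data = 23/29.3 = 0.784983, so τ_n = 0.884983.
Rearranging for μ₀: μ₀ = (μ_n·τ_n − τ_data·x̄)/τ₀ = (-8.4972·0.884983 − 0.784983·-8.0) / 0.100000 = -1.240014/0.100000 ≈ -12.4.

μ₀ = -12.4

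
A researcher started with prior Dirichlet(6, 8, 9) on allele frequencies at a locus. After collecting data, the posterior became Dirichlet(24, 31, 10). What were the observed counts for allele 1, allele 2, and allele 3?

For a Dirichlet(α) prior with multinomial counts c, the posterior is Dirichlet(α + c) componentwise.
Counts are posterior − prior componentwise: 24−6=18, 31−8=23, 10−9=1.

counts (18, 23, 1)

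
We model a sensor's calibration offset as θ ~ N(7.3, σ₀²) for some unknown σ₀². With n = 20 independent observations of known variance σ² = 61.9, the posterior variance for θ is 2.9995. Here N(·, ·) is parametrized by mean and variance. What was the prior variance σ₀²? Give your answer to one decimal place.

σ₀² = 97.2

For the Normal–Normal model with known σ², precisions add: τ_n = τ₀ + n/σ².
So 1/σ₀² = 1/2.9995 − 20/61.9 = 0.333389 − 0.323102 = 0.010287.
Hence σ₀² = 1/0.010287 ≈ 97.2.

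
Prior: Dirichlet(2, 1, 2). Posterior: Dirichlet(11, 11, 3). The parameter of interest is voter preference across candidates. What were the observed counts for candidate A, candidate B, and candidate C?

counts (9, 10, 1)

For a Dirichlet(α) prior with multinomial counts c, the posterior is Dirichlet(α + c) componentwise.
Counts are posterior − prior componentwise: 11−2=9, 11−1=10, 3−2=1.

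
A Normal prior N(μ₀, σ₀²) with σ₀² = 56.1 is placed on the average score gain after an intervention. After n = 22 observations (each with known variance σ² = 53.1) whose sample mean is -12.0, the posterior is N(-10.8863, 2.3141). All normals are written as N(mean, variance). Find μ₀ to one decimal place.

μ₀ = 15.0

The posterior mean is a precision-weighted average: μ_n = (τ₀μ₀ + τ_data·x̄)/(τ₀+τ_data), with τ₀=1/σ₀² and τ_data=n/σ².
Here τ₀ = 1/56.1 = 0.017825 and τ_data = 22/53.1 = 0.414313, so τ_n = 0.432138.
Rearranging for μ₀: μ₀ = (μ_n·τ_n − τ_data·x̄)/τ₀ = (-10.8863·0.432138 − 0.414313·-12.0) / 0.017825 = 0.267372/0.017825 ≈ 15.0.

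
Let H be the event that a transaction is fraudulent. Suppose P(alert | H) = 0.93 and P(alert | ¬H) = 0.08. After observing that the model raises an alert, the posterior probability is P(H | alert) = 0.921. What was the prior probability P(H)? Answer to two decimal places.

Bayes' rule in odds form gives O(H|E) = O(H)·[P(E|H)/P(E|¬H)], hence O(H) = O(H|E)/LR.
Posterior odds = 0.921/(1−0.921) = 11.6582. LR = 0.93/0.08 = 11.6250.
Prior odds = 11.6582/11.6250 = 1.0029, so P(H) = 1.0029/(1+1.0029) ≈ 0.50.

P(H) = 0.50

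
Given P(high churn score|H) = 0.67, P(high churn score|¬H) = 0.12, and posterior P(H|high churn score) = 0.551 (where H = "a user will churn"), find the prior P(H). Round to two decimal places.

P(H) = 0.18

Bayes' rule in odds form gives O(H|E) = O(H)·[P(E|H)/P(E|¬H)], hence O(H) = O(H|E)/LR.
Posterior odds = 0.551/(1−0.551) = 1.2272. LR = 0.67/0.12 = 5.5833.
Prior odds = 1.2272/5.5833 = 0.2198, so P(H) = 0.2198/(1+0.2198) ≈ 0.18.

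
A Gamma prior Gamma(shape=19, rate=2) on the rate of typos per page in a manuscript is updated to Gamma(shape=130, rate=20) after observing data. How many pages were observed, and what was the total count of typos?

Gamma–Poisson conjugacy: posterior shape = α + Σxᵢ, posterior rate = β + n.
Matching: Σxᵢ = 130 − 19 = 111 and n = 20 − 2 = 18.

n = 18 pages with total 111 typos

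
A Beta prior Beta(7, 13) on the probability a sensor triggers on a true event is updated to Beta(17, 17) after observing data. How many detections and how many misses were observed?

A Beta(a, b) prior with s successes and f failures in binomial data gives a Beta(a+s, b+f) posterior.
So s = 17 − 7 = 10 and f = 17 − 13 = 4.

10 detections and 4 misses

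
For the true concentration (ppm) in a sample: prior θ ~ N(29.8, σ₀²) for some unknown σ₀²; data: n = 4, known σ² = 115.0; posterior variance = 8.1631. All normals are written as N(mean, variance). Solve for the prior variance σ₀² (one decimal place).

For the Normal–Normal model with known σ², precisions add: τ_n = τ₀ + n/σ².
So 1/σ₀² = 1/8.1631 − 4/115.0 = 0.122502 − 0.034783 = 0.087719.
Hence σ₀² = 1/0.087719 ≈ 11.4.

σ₀² = 11.4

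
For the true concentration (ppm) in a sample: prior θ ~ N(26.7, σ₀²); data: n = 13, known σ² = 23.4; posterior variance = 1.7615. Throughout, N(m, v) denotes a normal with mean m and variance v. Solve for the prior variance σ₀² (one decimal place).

Posterior precision equals prior precision plus data precision: 1/σ_n² = 1/σ₀² + n/σ².
So 1/σ₀² = 1/1.7615 − 13/23.4 = 0.567698 − 0.555556 = 0.012142.
Hence σ₀² = 1/0.012142 ≈ 82.4.

σ₀² = 82.4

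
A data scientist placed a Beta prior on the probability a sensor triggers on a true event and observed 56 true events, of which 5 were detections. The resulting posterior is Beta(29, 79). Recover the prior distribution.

Beta is conjugate to the binomial likelihood: posterior = Beta(a+s, b+f).
Subtract the data counts: 29−5=24, 79−51=28.

Beta(24, 28)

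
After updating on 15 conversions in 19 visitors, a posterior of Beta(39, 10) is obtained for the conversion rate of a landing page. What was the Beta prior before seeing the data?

Beta(24, 6)

A Beta(α, β) prior with s successes and f failures in binomial data gives a Beta(α+s, β+f) posterior.
So α = 39 − 15 = 24 and β = 10 − 4 = 6.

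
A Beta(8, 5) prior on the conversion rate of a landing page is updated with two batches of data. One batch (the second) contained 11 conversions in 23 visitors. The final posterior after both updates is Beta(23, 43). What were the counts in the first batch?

4 conversions and 26 bounces

Sequential conjugate updates are equivalent to a single update on the pooled data, so total successes = posterior α − prior α and total failures = posterior β − prior β.
Total across both batches: 23−8=15 conversions, 43−5=38 bounces.
Subtract the second batch: 15−11=4 conversions and 38−12=26 bounces.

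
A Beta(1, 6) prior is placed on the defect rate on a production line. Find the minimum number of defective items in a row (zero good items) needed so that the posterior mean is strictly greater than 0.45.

k = 4

After k defective items and 0 good items the posterior is Beta(1+k, 6), with mean (1+k)/(1+6+k).
Set (1+k)/(7+k) > 0.45 and solve: k > (0.45·7 − 1)/(1 − 0.45) = 3.909.
The smallest integer exceeding 3.909 is 4.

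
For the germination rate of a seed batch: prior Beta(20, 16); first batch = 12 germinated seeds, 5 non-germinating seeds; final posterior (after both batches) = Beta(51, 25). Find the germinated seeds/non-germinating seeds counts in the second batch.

19 germinated seeds and 4 non-germinating seeds

Sequential conjugate updates are equivalent to a single update on the pooled data, so total successes = posterior α − prior α and total failures = posterior β − prior β.
Total across both batches: 51−20=31 germinated seeds, 25−16=9 non-germinating seeds.
Subtract the first batch: 31−12=19 germinated seeds and 9−5=4 non-germinating seeds.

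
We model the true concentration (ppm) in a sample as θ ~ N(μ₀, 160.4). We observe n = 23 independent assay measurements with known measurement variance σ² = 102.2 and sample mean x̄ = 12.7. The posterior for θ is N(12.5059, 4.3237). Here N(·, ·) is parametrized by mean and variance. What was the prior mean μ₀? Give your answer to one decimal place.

The posterior mean is a precision-weighted average: μ_n = (τ₀μ₀ + τ_data·x̄)/(τ₀+τ_data), with τ₀=1/σ₀² and τ_data=n/σ².
Here τ₀ = 1/160.4 = 0.006234 and τ_data = 23/102.2 = 0.225049, so τ_n = 0.231283.
Rearranging for μ₀: μ₀ = (μ_n·τ_n − τ_data·x̄)/τ₀ = (12.5059·0.231283 − 0.225049·12.7) / 0.006234 = 0.034280/0.006234 ≈ 5.5.

μ₀ = 5.5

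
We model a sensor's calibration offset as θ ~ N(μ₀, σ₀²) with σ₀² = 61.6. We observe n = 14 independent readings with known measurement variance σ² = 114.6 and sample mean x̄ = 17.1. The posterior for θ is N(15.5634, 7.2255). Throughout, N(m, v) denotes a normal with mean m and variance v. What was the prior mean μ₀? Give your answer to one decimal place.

μ₀ = 4.0

With known observation variance, the Normal–Normal posterior has precision τ_n = τ₀ + n/σ² and mean μ_n = (τ₀μ₀ + (n/σ²)x̄)/τ_n.
Here τ₀ = 1/61.6 = 0.016234 and τ_data = 14/114.6 = 0.122164, so τ_n = 0.138398.
Rearranging for μ₀: μ₀ = (μ_n·τ_n − τ_data·x̄)/τ₀ = (15.5634·0.138398 − 0.122164·17.1) / 0.016234 = 0.064939/0.016234 ≈ 4.0.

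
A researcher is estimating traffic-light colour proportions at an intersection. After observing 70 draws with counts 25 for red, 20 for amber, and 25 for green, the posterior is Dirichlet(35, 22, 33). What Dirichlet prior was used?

Dirichlet(10, 2, 8)

For a Dirichlet(α) prior with multinomial counts c, the posterior is Dirichlet(α + c) componentwise.
Subtract each count from the matching posterior parameter: 35−25=10, 22−20=2, 33−25=8.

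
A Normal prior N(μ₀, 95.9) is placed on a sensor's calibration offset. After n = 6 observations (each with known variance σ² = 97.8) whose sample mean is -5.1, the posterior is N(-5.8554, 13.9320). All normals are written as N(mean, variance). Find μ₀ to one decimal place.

The posterior mean is a precision-weighted average: μ_n = (τ₀μ₀ + τ_data·x̄)/(τ₀+τ_data), with τ₀=1/σ₀² and τ_data=n/σ².
Here τ₀ = 1/95.9 = 0.010428 and τ_data = 6/97.8 = 0.061350, so τ_n = 0.071778.
Rearranging for μ₀: μ₀ = (μ_n·τ_n − τ_data·x̄)/τ₀ = (-5.8554·0.071778 − 0.061350·-5.1) / 0.010428 = -0.107404/0.010428 ≈ -10.3.

μ₀ = -10.3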